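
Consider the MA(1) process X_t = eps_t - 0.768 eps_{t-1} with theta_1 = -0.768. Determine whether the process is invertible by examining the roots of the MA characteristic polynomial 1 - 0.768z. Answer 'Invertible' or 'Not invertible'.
\text{Invertible}

The MA(q) characteristic polynomial is P(z) = 1 - 0.768z.
Invertibility requires all roots to lie outside the unit circle, i.e. |z| > 1 for every root.
This is linear in z: 1 + (-0.768) z = 0  =>  z = -1/(-0.768) = 1.302083,  |z| = 1.302083.
Moduli of all roots: 1.3021.
All moduli strictly greater than 1? Yes.
Verdict: Invertible.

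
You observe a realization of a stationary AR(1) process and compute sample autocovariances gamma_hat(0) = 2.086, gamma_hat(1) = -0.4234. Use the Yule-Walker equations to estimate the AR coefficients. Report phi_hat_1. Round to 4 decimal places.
\hat\phi_{1} = -0.2030

The Yule-Walker equations for an AR(p) process read, in matrix form,
  Gamma_p phi = r_p,   with   (Gamma_p)_{ij} = gamma(|i - j|),
                       (r_p)_i = gamma(i),   i,j = 1..p.
Substitute the sample gammas (Toeplitz matrix and right-hand side of size 1):
  Gamma_p = [[2.086]]
  r_p     = [-0.4234]
With p = 1 this is the single equation gamma(0) phi_1 = gamma(1):
  phi_hat_1 = gamma(1) / gamma(0) = -0.4234 / 2.086 = -0.2030.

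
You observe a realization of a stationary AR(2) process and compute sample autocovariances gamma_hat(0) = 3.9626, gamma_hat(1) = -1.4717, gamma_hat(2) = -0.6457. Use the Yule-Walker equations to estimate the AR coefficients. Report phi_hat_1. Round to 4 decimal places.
\hat\phi_{1} = -0.5010

The Yule-Walker equations for an AR(p) process read, in matrix form,
  Gamma_p phi = r_p,   with   (Gamma_p)_{ij} = gamma(|i - j|),
                       (r_p)_i = gamma(i),   i,j = 1..p.
Substitute the sample gammas (Toeplitz matrix and right-hand side of size 2):
  Gamma_p = [[3.9626, -1.4717], [-1.4717, 3.9626]]
  r_p     = [-1.4717, -0.6457]
Written out:
  3.9626 phi_1 - 1.4717 phi_2 = -1.4717
  -1.4717 phi_1 + 3.9626 phi_2 = -0.6457
Solve by Cramer's rule:
  det = gamma(0)^2 - gamma(1)^2 = (3.9626)^2 - (-1.4717)^2 = 15.70219876 - 2.16590089 = 13.53629787
  phi_hat_1 = [gamma(1) gamma(0) - gamma(1) gamma(2)] / det = [(-1.4717)(3.9626) - (-1.4717)(-0.6457)] / 13.53629787 = -6.78203511 / 13.53629787 = -0.501
  phi_hat_2 = [gamma(0) gamma(2) - gamma(1)^2] / det = [(3.9626)(-0.6457) - (-1.4717)^2] / 13.53629787 = -4.72455171 / 13.53629787 = -0.349
So phi_hat = [-0.5010, -0.3490].
Therefore phi_hat_1 = -0.5010.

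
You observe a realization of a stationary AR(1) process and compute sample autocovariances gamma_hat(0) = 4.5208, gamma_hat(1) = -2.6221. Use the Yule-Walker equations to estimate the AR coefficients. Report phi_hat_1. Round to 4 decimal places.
\hat\phi_{1} = -0.5800

The Yule-Walker equations for an AR(p) process read, in matrix form,
  Gamma_p phi = r_p,   with   (Gamma_p)_{ij} = gamma(|i - j|),
                       (r_p)_i = gamma(i),   i,j = 1..p.
Substitute the sample gammas (Toeplitz matrix and right-hand side of size 1):
  Gamma_p = [[4.5208]]
  r_p     = [-2.6221]
With p = 1 this is the single equation gamma(0) phi_1 = gamma(1):
  phi_hat_1 = gamma(1) / gamma(0) = -2.6221 / 4.5208 = -0.5800.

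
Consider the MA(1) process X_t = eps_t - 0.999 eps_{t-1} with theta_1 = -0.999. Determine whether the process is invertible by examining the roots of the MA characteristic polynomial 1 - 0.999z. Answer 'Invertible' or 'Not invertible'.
\text{Invertible}

The MA(q) characteristic polynomial is P(z) = 1 - 0.999z.
Invertibility requires all roots to lie outside the unit circle, i.e. |z| > 1 for every root.
This is linear in z: 1 + (-0.999) z = 0  =>  z = -1/(-0.999) = 1.001001,  |z| = 1.001001.
Moduli of all roots: 1.0010.
All moduli strictly greater than 1? Yes.
Verdict: Invertible.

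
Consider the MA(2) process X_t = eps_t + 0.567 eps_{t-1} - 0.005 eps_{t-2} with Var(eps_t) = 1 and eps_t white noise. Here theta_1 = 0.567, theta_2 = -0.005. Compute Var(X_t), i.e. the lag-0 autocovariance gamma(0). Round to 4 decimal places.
\gamma(0) = 1.3215

For an MA(q) process X_t = eps_t + sum_i theta_i eps_{t-i} with
Var(eps_t) = sigma^2, the variance is
  gamma(0) = sigma^2 * (1 + sum_i theta_i^2).
  sum_i theta_i^2 = (0.567)^2 + (-0.005)^2 = 0.321489 + 0.000025 = 0.321514.
  gamma(0) = 1 * (1 + 0.321514) = 1 * 1.321514 = 1.321514, which rounds to 1.3215.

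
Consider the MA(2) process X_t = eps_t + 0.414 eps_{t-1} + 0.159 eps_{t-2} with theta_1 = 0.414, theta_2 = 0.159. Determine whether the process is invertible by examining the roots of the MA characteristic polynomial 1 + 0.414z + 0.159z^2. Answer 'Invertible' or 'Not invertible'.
\text{Invertible}

The MA(q) characteristic polynomial is P(z) = 1 + 0.414z + 0.159z^2.
Invertibility requires all roots to lie outside the unit circle, i.e. |z| > 1 for every root.
Set 1 + (0.414) z + (0.159) z^2 = 0, i.e. a z^2 + b z + c = 0 with a = 0.159, b = 0.414, c = 1.
Discriminant D = b^2 - 4ac = (0.414)^2 - 4*(0.159)*1 = 0.171396 - (0.636) = -0.464604.
D < 0, so the roots are the complex-conjugate pair z = (-b +/- i sqrt(-D)) / (2a) = -1.3019 +/- 2.1435i.
For a conjugate pair |z|^2 = z * conj(z) = (product of roots) = c/a = 1/(0.159) = 6.289308, so |z| = sqrt(6.289308) = 2.5078 for both roots.
Moduli of all roots: 2.5078, 2.5078.
All moduli strictly greater than 1? Yes.
Verdict: Invertible.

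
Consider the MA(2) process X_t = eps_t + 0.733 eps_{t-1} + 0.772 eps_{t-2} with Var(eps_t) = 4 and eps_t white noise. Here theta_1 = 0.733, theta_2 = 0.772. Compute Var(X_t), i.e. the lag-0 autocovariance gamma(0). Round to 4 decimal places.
\gamma(0) = 8.5331

For an MA(q) process X_t = eps_t + sum_i theta_i eps_{t-i} with
Var(eps_t) = sigma^2, the variance is
  gamma(0) = sigma^2 * (1 + sum_i theta_i^2).
  sum_i theta_i^2 = (0.733)^2 + (0.772)^2 = 0.537289 + 0.595984 = 1.133273.
  gamma(0) = 4 * (1 + 1.133273) = 4 * 2.133273 = 8.533092, which rounds to 8.5331.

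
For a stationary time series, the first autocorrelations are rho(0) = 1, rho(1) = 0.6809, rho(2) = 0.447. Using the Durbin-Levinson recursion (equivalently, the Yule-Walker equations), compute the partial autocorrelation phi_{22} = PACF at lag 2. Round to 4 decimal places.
\phi_{22} = -0.0310

The PACF at lag k is phi_{kk}, the last component of the solution
to the Yule-Walker system G_k phi = r_k where
  (G_k)_{ij} = rho(|i - j|), (r_k)_i = rho(i), i,j = 1..k.
Equivalently, Durbin-Levinson gives phi_{kk} iteratively:
  phi_{11} = rho(1)
  phi_{kk} = [rho(k) - sum_{j=1..k-1} phi_{k-1,j} rho(k-j)]
            / [1 - sum_{j=1..k-1} phi_{k-1,j} rho(j)],
  phi_{k,j} = phi_{k-1,j} - phi_{kk} phi_{k-1,k-j},  j = 1..k-1.
Step k = 1:
  phi_11 = rho(1) = 0.6809.
Step k = 2:
  phi_22 = [rho(2) - phi_11 rho(1)] / [1 - phi_11 rho(1)] = [0.447 - (0.6809)(0.6809)] / [1 - (0.6809)(0.6809)]
         = -0.01662481 / 0.53637519 = -0.031.
Therefore phi_{22} = -0.0310.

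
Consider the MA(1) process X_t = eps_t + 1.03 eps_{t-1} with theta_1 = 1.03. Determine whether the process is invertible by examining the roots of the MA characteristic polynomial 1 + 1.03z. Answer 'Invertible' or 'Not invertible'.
\text{Not invertible}

The MA(q) characteristic polynomial is P(z) = 1 + 1.03z.
Invertibility requires all roots to lie outside the unit circle, i.e. |z| > 1 for every root.
This is linear in z: 1 + (1.03) z = 0  =>  z = -1/(1.03) = -0.970874,  |z| = 0.970874.
Moduli of all roots: 0.9709.
All moduli strictly greater than 1? No.
Verdict: Not invertible.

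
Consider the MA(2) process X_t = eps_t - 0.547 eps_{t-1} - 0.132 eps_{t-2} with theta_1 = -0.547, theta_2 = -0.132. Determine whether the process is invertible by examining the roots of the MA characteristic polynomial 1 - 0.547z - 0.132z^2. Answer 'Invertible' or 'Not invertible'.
\text{Invertible}

The MA(q) characteristic polynomial is P(z) = 1 - 0.547z - 0.132z^2.
Invertibility requires all roots to lie outside the unit circle, i.e. |z| > 1 for every root.
Set 1 + (-0.547) z + (-0.132) z^2 = 0, i.e. a z^2 + b z + c = 0 with a = -0.132, b = -0.547, c = 1.
Discriminant D = b^2 - 4ac = (-0.547)^2 - 4*(-0.132)*1 = 0.299209 - (-0.528) = 0.827209.
D >= 0, so the roots are real: z = (-b +/- sqrt(D)) / (2a) = (0.547 +/- 0.90951) / (-0.264).
  z_1 = (0.547 + 0.90951) / (-0.264) = -5.5171,   |z_1| = 5.5171.
  z_2 = (0.547 - 0.90951) / (-0.264) = 1.3731,   |z_2| = 1.3731.
Moduli of all roots: 5.5171, 1.3731.
All moduli strictly greater than 1? Yes.
Verdict: Invertible.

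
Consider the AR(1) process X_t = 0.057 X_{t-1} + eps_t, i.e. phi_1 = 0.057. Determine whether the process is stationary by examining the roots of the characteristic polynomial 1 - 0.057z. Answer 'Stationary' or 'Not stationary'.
\text{Stationary}

The AR(p) characteristic polynomial is P(z) = 1 - 0.057z.
Stationarity requires all roots to lie outside the unit circle, i.e. |z| > 1 for every root.
This is linear in z: 1 + (-0.057) z = 0  =>  z = -1/(-0.057) = 17.54386,  |z| = 17.54386.
Moduli of all roots: 17.5439.
All moduli strictly greater than 1? Yes.
Verdict: Stationary.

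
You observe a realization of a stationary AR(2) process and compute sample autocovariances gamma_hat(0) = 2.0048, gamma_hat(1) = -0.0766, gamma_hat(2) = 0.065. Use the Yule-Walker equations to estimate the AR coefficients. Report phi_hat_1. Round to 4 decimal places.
\hat\phi_{1} = -0.0370

The Yule-Walker equations for an AR(p) process read, in matrix form,
  Gamma_p phi = r_p,   with   (Gamma_p)_{ij} = gamma(|i - j|),
                       (r_p)_i = gamma(i),   i,j = 1..p.
Substitute the sample gammas (Toeplitz matrix and right-hand side of size 2):
  Gamma_p = [[2.0048, -0.0766], [-0.0766, 2.0048]]
  r_p     = [-0.0766, 0.065]
Written out:
  2.0048 phi_1 - 0.0766 phi_2 = -0.0766
  -0.0766 phi_1 + 2.0048 phi_2 = 0.065
Solve by Cramer's rule:
  det = gamma(0)^2 - gamma(1)^2 = (2.0048)^2 - (-0.0766)^2 = 4.01922304 - 0.00586756 = 4.01335548
  phi_hat_1 = [gamma(1) gamma(0) - gamma(1) gamma(2)] / det = [(-0.0766)(2.0048) - (-0.0766)(0.065)] / 4.01335548 = -0.14858868 / 4.01335548 = -0.037
  phi_hat_2 = [gamma(0) gamma(2) - gamma(1)^2] / det = [(2.0048)(0.065) - (-0.0766)^2] / 4.01335548 = 0.12444444 / 4.01335548 = 0.031
So phi_hat = [-0.0370, 0.0310].
Therefore phi_hat_1 = -0.0370.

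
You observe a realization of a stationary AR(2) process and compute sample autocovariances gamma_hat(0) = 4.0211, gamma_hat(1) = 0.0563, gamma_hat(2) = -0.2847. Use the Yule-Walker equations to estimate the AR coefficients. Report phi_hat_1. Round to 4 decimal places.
\hat\phi_{1} = 0.0150

The Yule-Walker equations for an AR(p) process read, in matrix form,
  Gamma_p phi = r_p,   with   (Gamma_p)_{ij} = gamma(|i - j|),
                       (r_p)_i = gamma(i),   i,j = 1..p.
Substitute the sample gammas (Toeplitz matrix and right-hand side of size 2):
  Gamma_p = [[4.0211, 0.0563], [0.0563, 4.0211]]
  r_p     = [0.0563, -0.2847]
Written out:
  4.0211 phi_1 + 0.0563 phi_2 = 0.0563
  0.0563 phi_1 + 4.0211 phi_2 = -0.2847
Solve by Cramer's rule:
  det = gamma(0)^2 - gamma(1)^2 = (4.0211)^2 - (0.0563)^2 = 16.16924521 - 0.00316969 = 16.16607552
  phi_hat_1 = [gamma(1) gamma(0) - gamma(1) gamma(2)] / det = [(0.0563)(4.0211) - (0.0563)(-0.2847)] / 16.16607552 = 0.24241654 / 16.16607552 = 0.015
  phi_hat_2 = [gamma(0) gamma(2) - gamma(1)^2] / det = [(4.0211)(-0.2847) - (0.0563)^2] / 16.16607552 = -1.14797686 / 16.16607552 = -0.071
So phi_hat = [0.0150, -0.0710].
Therefore phi_hat_1 = 0.0150.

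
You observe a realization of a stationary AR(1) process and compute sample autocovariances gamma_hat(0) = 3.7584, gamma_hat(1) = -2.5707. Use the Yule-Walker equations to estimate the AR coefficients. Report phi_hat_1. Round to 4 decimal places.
\hat\phi_{1} = -0.6840

The Yule-Walker equations for an AR(p) process read, in matrix form,
  Gamma_p phi = r_p,   with   (Gamma_p)_{ij} = gamma(|i - j|),
                       (r_p)_i = gamma(i),   i,j = 1..p.
Substitute the sample gammas (Toeplitz matrix and right-hand side of size 1):
  Gamma_p = [[3.7584]]
  r_p     = [-2.5707]
With p = 1 this is the single equation gamma(0) phi_1 = gamma(1):
  phi_hat_1 = gamma(1) / gamma(0) = -2.5707 / 3.7584 = -0.6840.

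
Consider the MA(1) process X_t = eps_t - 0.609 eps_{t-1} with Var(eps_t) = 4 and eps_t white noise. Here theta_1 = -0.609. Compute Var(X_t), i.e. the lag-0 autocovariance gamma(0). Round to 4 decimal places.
\gamma(0) = 5.4835

For an MA(q) process X_t = eps_t + sum_i theta_i eps_{t-i} with
Var(eps_t) = sigma^2, the variance is
  gamma(0) = sigma^2 * (1 + sum_i theta_i^2).
  sum_i theta_i^2 = (-0.609)^2 = 0.370881.
  gamma(0) = 4 * (1 + 0.370881) = 4 * 1.370881 = 5.483524, which rounds to 5.4835.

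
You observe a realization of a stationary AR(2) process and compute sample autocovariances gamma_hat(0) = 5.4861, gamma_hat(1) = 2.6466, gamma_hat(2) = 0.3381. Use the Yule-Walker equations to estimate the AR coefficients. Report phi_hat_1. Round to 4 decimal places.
\hat\phi_{1} = 0.5900

The Yule-Walker equations for an AR(p) process read, in matrix form,
  Gamma_p phi = r_p,   with   (Gamma_p)_{ij} = gamma(|i - j|),
                       (r_p)_i = gamma(i),   i,j = 1..p.
Substitute the sample gammas (Toeplitz matrix and right-hand side of size 2):
  Gamma_p = [[5.4861, 2.6466], [2.6466, 5.4861]]
  r_p     = [2.6466, 0.3381]
Written out:
  5.4861 phi_1 + 2.6466 phi_2 = 2.6466
  2.6466 phi_1 + 5.4861 phi_2 = 0.3381
Solve by Cramer's rule:
  det = gamma(0)^2 - gamma(1)^2 = (5.4861)^2 - (2.6466)^2 = 30.09729321 - 7.00449156 = 23.09280165
  phi_hat_1 = [gamma(1) gamma(0) - gamma(1) gamma(2)] / det = [(2.6466)(5.4861) - (2.6466)(0.3381)] / 23.09280165 = 13.6246968 / 23.09280165 = 0.59
  phi_hat_2 = [gamma(0) gamma(2) - gamma(1)^2] / det = [(5.4861)(0.3381) - (2.6466)^2] / 23.09280165 = -5.14964115 / 23.09280165 = -0.223
So phi_hat = [0.5900, -0.2230].
Therefore phi_hat_1 = 0.5900.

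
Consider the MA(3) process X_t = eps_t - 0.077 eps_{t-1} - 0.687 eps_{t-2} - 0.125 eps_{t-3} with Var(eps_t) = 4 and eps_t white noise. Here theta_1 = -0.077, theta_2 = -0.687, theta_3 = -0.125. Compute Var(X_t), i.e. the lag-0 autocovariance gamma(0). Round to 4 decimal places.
\gamma(0) = 5.9741

For an MA(q) process X_t = eps_t + sum_i theta_i eps_{t-i} with
Var(eps_t) = sigma^2, the variance is
  gamma(0) = sigma^2 * (1 + sum_i theta_i^2).
  sum_i theta_i^2 = (-0.077)^2 + (-0.687)^2 + (-0.125)^2 = 0.005929 + 0.471969 + 0.015625 = 0.493523.
  gamma(0) = 4 * (1 + 0.493523) = 4 * 1.493523 = 5.974092, which rounds to 5.9741.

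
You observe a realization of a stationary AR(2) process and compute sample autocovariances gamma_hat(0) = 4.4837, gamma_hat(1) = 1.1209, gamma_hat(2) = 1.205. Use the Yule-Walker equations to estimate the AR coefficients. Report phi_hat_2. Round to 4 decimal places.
\hat\phi_{2} = 0.2200

The Yule-Walker equations for an AR(p) process read, in matrix form,
  Gamma_p phi = r_p,   with   (Gamma_p)_{ij} = gamma(|i - j|),
                       (r_p)_i = gamma(i),   i,j = 1..p.
Substitute the sample gammas (Toeplitz matrix and right-hand side of size 2):
  Gamma_p = [[4.4837, 1.1209], [1.1209, 4.4837]]
  r_p     = [1.1209, 1.205]
Written out:
  4.4837 phi_1 + 1.1209 phi_2 = 1.1209
  1.1209 phi_1 + 4.4837 phi_2 = 1.205
Solve by Cramer's rule:
  det = gamma(0)^2 - gamma(1)^2 = (4.4837)^2 - (1.1209)^2 = 20.10356569 - 1.25641681 = 18.84714888
  phi_hat_1 = [gamma(1) gamma(0) - gamma(1) gamma(2)] / det = [(1.1209)(4.4837) - (1.1209)(1.205)] / 18.84714888 = 3.67509483 / 18.84714888 = 0.195
  phi_hat_2 = [gamma(0) gamma(2) - gamma(1)^2] / det = [(4.4837)(1.205) - (1.1209)^2] / 18.84714888 = 4.14644169 / 18.84714888 = 0.22
So phi_hat = [0.1950, 0.2200].
Therefore phi_hat_2 = 0.2200.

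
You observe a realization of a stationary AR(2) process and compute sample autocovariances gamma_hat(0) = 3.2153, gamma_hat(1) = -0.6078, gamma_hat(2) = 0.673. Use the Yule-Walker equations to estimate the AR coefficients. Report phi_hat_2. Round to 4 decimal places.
\hat\phi_{2} = 0.1800

The Yule-Walker equations for an AR(p) process read, in matrix form,
  Gamma_p phi = r_p,   with   (Gamma_p)_{ij} = gamma(|i - j|),
                       (r_p)_i = gamma(i),   i,j = 1..p.
Substitute the sample gammas (Toeplitz matrix and right-hand side of size 2):
  Gamma_p = [[3.2153, -0.6078], [-0.6078, 3.2153]]
  r_p     = [-0.6078, 0.673]
Written out:
  3.2153 phi_1 - 0.6078 phi_2 = -0.6078
  -0.6078 phi_1 + 3.2153 phi_2 = 0.673
Solve by Cramer's rule:
  det = gamma(0)^2 - gamma(1)^2 = (3.2153)^2 - (-0.6078)^2 = 10.33815409 - 0.36942084 = 9.96873325
  phi_hat_1 = [gamma(1) gamma(0) - gamma(1) gamma(2)] / det = [(-0.6078)(3.2153) - (-0.6078)(0.673)] / 9.96873325 = -1.54520994 / 9.96873325 = -0.155
  phi_hat_2 = [gamma(0) gamma(2) - gamma(1)^2] / det = [(3.2153)(0.673) - (-0.6078)^2] / 9.96873325 = 1.79447606 / 9.96873325 = 0.18
So phi_hat = [-0.1550, 0.1800].
Therefore phi_hat_2 = 0.1800.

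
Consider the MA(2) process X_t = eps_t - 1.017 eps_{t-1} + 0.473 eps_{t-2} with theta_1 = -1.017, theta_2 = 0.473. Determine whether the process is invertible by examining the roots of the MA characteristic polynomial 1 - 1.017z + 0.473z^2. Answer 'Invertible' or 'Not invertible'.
\text{Invertible}

The MA(q) characteristic polynomial is P(z) = 1 - 1.017z + 0.473z^2.
Invertibility requires all roots to lie outside the unit circle, i.e. |z| > 1 for every root.
Set 1 + (-1.017) z + (0.473) z^2 = 0, i.e. a z^2 + b z + c = 0 with a = 0.473, b = -1.017, c = 1.
Discriminant D = b^2 - 4ac = (-1.017)^2 - 4*(0.473)*1 = 1.034289 - (1.892) = -0.857711.
D < 0, so the roots are the complex-conjugate pair z = (-b +/- i sqrt(-D)) / (2a) = 1.0751 +/- 0.979i.
For a conjugate pair |z|^2 = z * conj(z) = (product of roots) = c/a = 1/(0.473) = 2.114165, so |z| = sqrt(2.114165) = 1.454 for both roots.
Moduli of all roots: 1.4540, 1.4540.
All moduli strictly greater than 1? Yes.
Verdict: Invertible.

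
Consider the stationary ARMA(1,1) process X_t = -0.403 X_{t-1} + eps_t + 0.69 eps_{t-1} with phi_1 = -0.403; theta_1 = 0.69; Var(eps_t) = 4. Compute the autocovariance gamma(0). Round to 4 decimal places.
\gamma(0) = 4.3934

Multiply the model equation by X_{t-k} and take expectations. With theta_0 = psi_0 = 1 and psi_j the MA(infinity) weights, this gives
  gamma(k) - sum_i phi_i gamma(k-i) = c_k,
  c_k = sigma^2 * sum_{j=k..q} theta_j psi_{j-k}   (c_k = 0 for k > q),
using gamma(-m) = gamma(m).
psi-weights needed (psi_j = theta_j + sum_i phi_i psi_{j-i}):
  psi_1 = theta_1 + phi_1 = 0.69 + (-0.403) = 0.287
Right-hand sides:
  c_0 = sigma^2 (1 + theta_1 psi_1) = 4 * (1 + (0.69)(0.287)) = 4 * 1.19803 = 4.79212
  c_1 = sigma^2 theta_1 = 4 * (0.69) = 2.76
  c_2 = 0
Equations for k = 0 and k = 1 (AR order 1):
  gamma(0) = phi_1 gamma(1) + c_0
  gamma(1) = phi_1 gamma(0) + c_1
Substituting the second into the first: gamma(0) (1 - phi_1^2) = c_0 + phi_1 c_1, so
  gamma(0) = (c_0 + phi_1 c_1) / (1 - phi_1^2) = (4.79212 + (-0.403)(2.76)) / (1 - (-0.403)^2) = 3.67984 / 0.837591 = 4.393361.
Therefore gamma(0) = 4.3934 (to 4 decimal places).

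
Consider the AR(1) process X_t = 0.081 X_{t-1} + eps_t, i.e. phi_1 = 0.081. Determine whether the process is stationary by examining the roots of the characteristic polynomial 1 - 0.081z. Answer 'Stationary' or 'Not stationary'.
\text{Stationary}

The AR(p) characteristic polynomial is P(z) = 1 - 0.081z.
Stationarity requires all roots to lie outside the unit circle, i.e. |z| > 1 for every root.
This is linear in z: 1 + (-0.081) z = 0  =>  z = -1/(-0.081) = 12.345679,  |z| = 12.345679.
Moduli of all roots: 12.3457.
All moduli strictly greater than 1? Yes.
Verdict: Stationary.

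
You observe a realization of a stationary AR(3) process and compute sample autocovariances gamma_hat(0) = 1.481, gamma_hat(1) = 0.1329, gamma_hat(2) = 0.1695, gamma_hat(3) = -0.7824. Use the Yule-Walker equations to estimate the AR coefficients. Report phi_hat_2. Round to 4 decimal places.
\hat\phi_{2} = 0.1520

The Yule-Walker equations for an AR(p) process read, in matrix form,
  Gamma_p phi = r_p,   with   (Gamma_p)_{ij} = gamma(|i - j|),
                       (r_p)_i = gamma(i),   i,j = 1..p.
Substitute the sample gammas (Toeplitz matrix and right-hand side of size 3):
  Gamma_p = [[1.481, 0.1329, 0.1695], [0.1329, 1.481, 0.1329], [0.1695, 0.1329, 1.481]]
  r_p     = [0.1329, 0.1695, -0.7824]
Written out (R1..R3):
  (R1) 1.481 phi_1 + 0.1329 phi_2 + 0.1695 phi_3 = 0.1329
  (R2) 0.1329 phi_1 + 1.481 phi_2 + 0.1329 phi_3 = 0.1695
  (R3) 0.1695 phi_1 + 0.1329 phi_2 + 1.481 phi_3 = -0.7824
Gaussian elimination:
  R2 <- R2 - (0.1329/1.481) R1 = R2 - (0.089737) R1:  1.469074 phi_2 + 0.11769 phi_3 = 0.157574
  R3 <- R3 - (0.1695/1.481) R1 = R3 - (0.11445) R1:  0.11769 phi_2 + 1.461601 phi_3 = -0.79761
  R3 <- R3 - (0.11769/1.469074) R2 = R3 - (0.080111) R2:  1.452172 phi_3 = -0.810234
Back-substitution:
  phi_hat_3 = -0.810234 / 1.452172 = -0.557946
  phi_hat_2 = (0.157574 - (0.11769)(-0.557946)) / 1.469074 = 0.151959
  phi_hat_1 = (0.1329 - (0.1329)(0.151959) - (0.1695)(-0.557946)) / 1.481 = 0.139957
So phi_hat = [0.1400, 0.1520, -0.5579].
Therefore phi_hat_2 = 0.1520.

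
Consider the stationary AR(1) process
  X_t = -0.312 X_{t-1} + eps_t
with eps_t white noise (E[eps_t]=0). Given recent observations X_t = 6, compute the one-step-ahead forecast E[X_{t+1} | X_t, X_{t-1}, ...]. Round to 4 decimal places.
E[X_{t+1} \mid \mathcal F_t] = -1.8720

For an AR(p) model X_t = c + sum_i phi_i X_{t-i} + eps_t, the
one-step-ahead conditional mean is
  E[X_{t+1} | X_t, ...] = c + sum_i phi_i X_{t+1-i}.
Substitute known values:
  E[X_{t+1} | ...] = (-0.312) * (6)
                   = -1.8720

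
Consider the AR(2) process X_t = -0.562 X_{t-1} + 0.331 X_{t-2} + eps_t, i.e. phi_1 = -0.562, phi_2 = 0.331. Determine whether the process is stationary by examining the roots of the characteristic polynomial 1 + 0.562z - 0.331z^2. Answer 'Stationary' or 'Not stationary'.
\text{Stationary}

The AR(p) characteristic polynomial is P(z) = 1 + 0.562z - 0.331z^2.
Stationarity requires all roots to lie outside the unit circle, i.e. |z| > 1 for every root.
Set 1 + (0.562) z + (-0.331) z^2 = 0, i.e. a z^2 + b z + c = 0 with a = -0.331, b = 0.562, c = 1.
Discriminant D = b^2 - 4ac = (0.562)^2 - 4*(-0.331)*1 = 0.315844 - (-1.324) = 1.639844.
D >= 0, so the roots are real: z = (-b +/- sqrt(D)) / (2a) = (-0.562 +/- 1.280564) / (-0.662).
  z_1 = (-0.562 + 1.280564) / (-0.662) = -1.0854,   |z_1| = 1.0854.
  z_2 = (-0.562 - 1.280564) / (-0.662) = 2.7833,   |z_2| = 2.7833.
Moduli of all roots: 1.0854, 2.7833.
All moduli strictly greater than 1? Yes.
Verdict: Stationary.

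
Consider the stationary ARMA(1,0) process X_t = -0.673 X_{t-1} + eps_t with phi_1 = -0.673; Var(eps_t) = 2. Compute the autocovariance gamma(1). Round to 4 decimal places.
\gamma(1) = -2.4604

Multiply the model equation by X_{t-k} and take expectations. With theta_0 = psi_0 = 1 and psi_j the MA(infinity) weights, this gives
  gamma(k) - sum_i phi_i gamma(k-i) = c_k,
  c_k = sigma^2 * sum_{j=k..q} theta_j psi_{j-k}   (c_k = 0 for k > q),
using gamma(-m) = gamma(m).
Pure AR (q = 0): c_0 = sigma^2 = 2, c_k = 0 for k >= 1.
Equations for k = 0 and k = 1 (AR order 1):
  gamma(0) = phi_1 gamma(1) + c_0
  gamma(1) = phi_1 gamma(0) + c_1
Substituting the second into the first: gamma(0) (1 - phi_1^2) = c_0 + phi_1 c_1, so
  gamma(0) = c_0 / (1 - phi_1^2) = 2 / (1 - (-0.673)^2) = 2 / 0.547071 = 3.655833.
  gamma(1) = phi_1 gamma(0) = (-0.673)(3.655833) = -2.460375.
Therefore gamma(1) = -2.4604 (to 4 decimal places).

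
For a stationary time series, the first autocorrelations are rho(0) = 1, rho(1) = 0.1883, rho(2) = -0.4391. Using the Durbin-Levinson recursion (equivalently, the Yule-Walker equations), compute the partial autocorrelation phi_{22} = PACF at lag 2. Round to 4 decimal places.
\phi_{22} = -0.4920

The PACF at lag k is phi_{kk}, the last component of the solution
to the Yule-Walker system G_k phi = r_k where
  (G_k)_{ij} = rho(|i - j|), (r_k)_i = rho(i), i,j = 1..k.
Equivalently, Durbin-Levinson gives phi_{kk} iteratively:
  phi_{11} = rho(1)
  phi_{kk} = [rho(k) - sum_{j=1..k-1} phi_{k-1,j} rho(k-j)]
            / [1 - sum_{j=1..k-1} phi_{k-1,j} rho(j)],
  phi_{k,j} = phi_{k-1,j} - phi_{kk} phi_{k-1,k-j},  j = 1..k-1.
Step k = 1:
  phi_11 = rho(1) = 0.1883.
Step k = 2:
  phi_22 = [rho(2) - phi_11 rho(1)] / [1 - phi_11 rho(1)] = [-0.4391 - (0.1883)(0.1883)] / [1 - (0.1883)(0.1883)]
         = -0.47455689 / 0.96454311 = -0.492.
Therefore phi_{22} = -0.4920.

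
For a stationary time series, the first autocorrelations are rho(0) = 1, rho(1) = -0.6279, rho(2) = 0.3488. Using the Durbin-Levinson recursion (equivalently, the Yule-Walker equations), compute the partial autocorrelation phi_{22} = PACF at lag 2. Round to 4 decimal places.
\phi_{22} = -0.0750

The PACF at lag k is phi_{kk}, the last component of the solution
to the Yule-Walker system G_k phi = r_k where
  (G_k)_{ij} = rho(|i - j|), (r_k)_i = rho(i), i,j = 1..k.
Equivalently, Durbin-Levinson gives phi_{kk} iteratively:
  phi_{11} = rho(1)
  phi_{kk} = [rho(k) - sum_{j=1..k-1} phi_{k-1,j} rho(k-j)]
            / [1 - sum_{j=1..k-1} phi_{k-1,j} rho(j)],
  phi_{k,j} = phi_{k-1,j} - phi_{kk} phi_{k-1,k-j},  j = 1..k-1.
Step k = 1:
  phi_11 = rho(1) = -0.6279.
Step k = 2:
  phi_22 = [rho(2) - phi_11 rho(1)] / [1 - phi_11 rho(1)] = [0.3488 - (-0.6279)(-0.6279)] / [1 - (-0.6279)(-0.6279)]
         = -0.04545841 / 0.60574159 = -0.075.
Therefore phi_{22} = -0.0750.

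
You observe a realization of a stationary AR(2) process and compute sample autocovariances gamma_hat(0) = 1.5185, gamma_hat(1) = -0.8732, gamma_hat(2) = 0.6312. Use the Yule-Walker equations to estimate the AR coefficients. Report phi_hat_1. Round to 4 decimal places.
\hat\phi_{1} = -0.5020

The Yule-Walker equations for an AR(p) process read, in matrix form,
  Gamma_p phi = r_p,   with   (Gamma_p)_{ij} = gamma(|i - j|),
                       (r_p)_i = gamma(i),   i,j = 1..p.
Substitute the sample gammas (Toeplitz matrix and right-hand side of size 2):
  Gamma_p = [[1.5185, -0.8732], [-0.8732, 1.5185]]
  r_p     = [-0.8732, 0.6312]
Written out:
  1.5185 phi_1 - 0.8732 phi_2 = -0.8732
  -0.8732 phi_1 + 1.5185 phi_2 = 0.6312
Solve by Cramer's rule:
  det = gamma(0)^2 - gamma(1)^2 = (1.5185)^2 - (-0.8732)^2 = 2.30584225 - 0.76247824 = 1.54336401
  phi_hat_1 = [gamma(1) gamma(0) - gamma(1) gamma(2)] / det = [(-0.8732)(1.5185) - (-0.8732)(0.6312)] / 1.54336401 = -0.77479036 / 1.54336401 = -0.502
  phi_hat_2 = [gamma(0) gamma(2) - gamma(1)^2] / det = [(1.5185)(0.6312) - (-0.8732)^2] / 1.54336401 = 0.19599896 / 1.54336401 = 0.127
So phi_hat = [-0.5020, 0.1270].
Therefore phi_hat_1 = -0.5020.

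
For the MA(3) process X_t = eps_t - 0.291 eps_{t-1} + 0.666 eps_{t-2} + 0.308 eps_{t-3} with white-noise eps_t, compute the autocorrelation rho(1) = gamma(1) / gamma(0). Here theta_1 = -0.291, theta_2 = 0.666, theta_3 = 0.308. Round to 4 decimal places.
\rho(1) = -0.1723

For an MA(q) process with theta_0 = 1, the autocovariance is
  gamma(k) = sigma^2 * sum_{i=0..q-k} theta_i * theta_{i+k},
and rho(k) = gamma(k) / gamma(0). Sigma^2 cancels.
  numerator   = (1)*(-0.291) + (-0.291)*(0.666) + (0.666)*(0.308) = -0.279678.
  denominator = (1)^2 + (-0.291)^2 + (0.666)^2 + (0.308)^2 = 1.623101.
  rho(1) = -0.279678 / 1.623101 = -0.1723.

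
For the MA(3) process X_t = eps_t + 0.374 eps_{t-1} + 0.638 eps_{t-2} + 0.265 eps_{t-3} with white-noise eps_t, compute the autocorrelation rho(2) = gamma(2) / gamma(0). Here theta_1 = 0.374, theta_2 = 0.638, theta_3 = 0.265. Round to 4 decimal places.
\rho(2) = 0.4558

For an MA(q) process with theta_0 = 1, the autocovariance is
  gamma(k) = sigma^2 * sum_{i=0..q-k} theta_i * theta_{i+k},
and rho(k) = gamma(k) / gamma(0). Sigma^2 cancels.
  numerator   = (1)*(0.638) + (0.374)*(0.265) = 0.73711.
  denominator = (1)^2 + (0.374)^2 + (0.638)^2 + (0.265)^2 = 1.617145.
  rho(2) = 0.73711 / 1.617145 = 0.4558.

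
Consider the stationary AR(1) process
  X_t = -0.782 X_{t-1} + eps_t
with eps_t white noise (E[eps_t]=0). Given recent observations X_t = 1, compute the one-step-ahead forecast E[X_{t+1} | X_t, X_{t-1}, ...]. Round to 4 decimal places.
E[X_{t+1} \mid \mathcal F_t] = -0.7820

For an AR(p) model X_t = c + sum_i phi_i X_{t-i} + eps_t, the
one-step-ahead conditional mean is
  E[X_{t+1} | X_t, ...] = c + sum_i phi_i X_{t+1-i}.
Substitute known values:
  E[X_{t+1} | ...] = (-0.782) * (1)
                   = -0.7820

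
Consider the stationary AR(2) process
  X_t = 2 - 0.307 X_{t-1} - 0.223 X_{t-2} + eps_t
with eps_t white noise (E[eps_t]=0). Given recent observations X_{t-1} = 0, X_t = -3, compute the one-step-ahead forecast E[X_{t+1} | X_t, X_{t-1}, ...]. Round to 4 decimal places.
E[X_{t+1} \mid \mathcal F_t] = 2.9210

For an AR(p) model X_t = c + sum_i phi_i X_{t-i} + eps_t, the
one-step-ahead conditional mean is
  E[X_{t+1} | X_t, ...] = c + sum_i phi_i X_{t+1-i}.
Substitute known values:
  E[X_{t+1} | ...] = 2 + (-0.307) * (-3) + (-0.223) * (0)
                   = 2.9210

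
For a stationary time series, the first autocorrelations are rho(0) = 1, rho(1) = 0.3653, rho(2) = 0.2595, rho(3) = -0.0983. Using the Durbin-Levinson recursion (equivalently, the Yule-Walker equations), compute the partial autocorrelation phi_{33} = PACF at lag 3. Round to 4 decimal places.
\phi_{33} = -0.2740

The PACF at lag k is phi_{kk}, the last component of the solution
to the Yule-Walker system G_k phi = r_k where
  (G_k)_{ij} = rho(|i - j|), (r_k)_i = rho(i), i,j = 1..k.
Equivalently, Durbin-Levinson gives phi_{kk} iteratively:
  phi_{11} = rho(1)
  phi_{kk} = [rho(k) - sum_{j=1..k-1} phi_{k-1,j} rho(k-j)]
            / [1 - sum_{j=1..k-1} phi_{k-1,j} rho(j)],
  phi_{k,j} = phi_{k-1,j} - phi_{kk} phi_{k-1,k-j},  j = 1..k-1.
Step k = 1:
  phi_11 = rho(1) = 0.3653.
Step k = 2:
  phi_22 = [rho(2) - phi_11 rho(1)] / [1 - phi_11 rho(1)] = [0.2595 - (0.3653)(0.3653)] / [1 - (0.3653)(0.3653)]
         = 0.12605591 / 0.86655591 = 0.145468.
  Update: phi_21 = phi_11 - phi_22 phi_11 = 0.3653 - (0.145468)(0.3653) = 0.312161.
Step k = 3:
  phi_33 = [rho(3) - phi_21 rho(2) - phi_22 rho(1)] / [1 - phi_21 rho(1) - phi_22 rho(2)]
    numerator   = -0.0983 - (0.312161)(0.2595) - (0.145468)(0.3653) = -0.23244504
    denominator = 1 - (0.312161)(0.3653) - (0.145468)(0.2595) = 0.84821884
  phi_33 = -0.23244504 / 0.84821884 = -0.274.
Therefore phi_{33} = -0.2740.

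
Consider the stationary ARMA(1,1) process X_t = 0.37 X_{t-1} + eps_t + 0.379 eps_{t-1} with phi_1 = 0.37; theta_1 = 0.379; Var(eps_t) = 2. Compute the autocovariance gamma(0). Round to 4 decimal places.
\gamma(0) = 3.3000

Multiply the model equation by X_{t-k} and take expectations. With theta_0 = psi_0 = 1 and psi_j the MA(infinity) weights, this gives
  gamma(k) - sum_i phi_i gamma(k-i) = c_k,
  c_k = sigma^2 * sum_{j=k..q} theta_j psi_{j-k}   (c_k = 0 for k > q),
using gamma(-m) = gamma(m).
psi-weights needed (psi_j = theta_j + sum_i phi_i psi_{j-i}):
  psi_1 = theta_1 + phi_1 = 0.379 + (0.37) = 0.749
Right-hand sides:
  c_0 = sigma^2 (1 + theta_1 psi_1) = 2 * (1 + (0.379)(0.749)) = 2 * 1.283871 = 2.567742
  c_1 = sigma^2 theta_1 = 2 * (0.379) = 0.758
  c_2 = 0
Equations for k = 0 and k = 1 (AR order 1):
  gamma(0) = phi_1 gamma(1) + c_0
  gamma(1) = phi_1 gamma(0) + c_1
Substituting the second into the first: gamma(0) (1 - phi_1^2) = c_0 + phi_1 c_1, so
  gamma(0) = (c_0 + phi_1 c_1) / (1 - phi_1^2) = (2.567742 + (0.37)(0.758)) / (1 - (0.37)^2) = 2.848202 / 0.8631 = 3.299968.
Therefore gamma(0) = 3.3000 (to 4 decimal places).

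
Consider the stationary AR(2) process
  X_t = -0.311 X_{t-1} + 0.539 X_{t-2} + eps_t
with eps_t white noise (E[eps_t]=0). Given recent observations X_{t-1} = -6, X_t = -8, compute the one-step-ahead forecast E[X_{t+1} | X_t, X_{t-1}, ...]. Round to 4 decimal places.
E[X_{t+1} \mid \mathcal F_t] = -0.7460

For an AR(p) model X_t = c + sum_i phi_i X_{t-i} + eps_t, the
one-step-ahead conditional mean is
  E[X_{t+1} | X_t, ...] = c + sum_i phi_i X_{t+1-i}.
Substitute known values:
  E[X_{t+1} | ...] = (-0.311) * (-8) + (0.539) * (-6)
                   = -0.7460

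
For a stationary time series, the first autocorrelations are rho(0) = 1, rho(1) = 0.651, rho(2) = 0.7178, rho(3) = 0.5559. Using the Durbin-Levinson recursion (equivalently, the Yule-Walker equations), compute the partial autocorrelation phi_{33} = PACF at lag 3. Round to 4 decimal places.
\phi_{33} = -0.0120

The PACF at lag k is phi_{kk}, the last component of the solution
to the Yule-Walker system G_k phi = r_k where
  (G_k)_{ij} = rho(|i - j|), (r_k)_i = rho(i), i,j = 1..k.
Equivalently, Durbin-Levinson gives phi_{kk} iteratively:
  phi_{11} = rho(1)
  phi_{kk} = [rho(k) - sum_{j=1..k-1} phi_{k-1,j} rho(k-j)]
            / [1 - sum_{j=1..k-1} phi_{k-1,j} rho(j)],
  phi_{k,j} = phi_{k-1,j} - phi_{kk} phi_{k-1,k-j},  j = 1..k-1.
Step k = 1:
  phi_11 = rho(1) = 0.651.
Step k = 2:
  phi_22 = [rho(2) - phi_11 rho(1)] / [1 - phi_11 rho(1)] = [0.7178 - (0.651)(0.651)] / [1 - (0.651)(0.651)]
         = 0.293999 / 0.576199 = 0.510239.
  Update: phi_21 = phi_11 - phi_22 phi_11 = 0.651 - (0.510239)(0.651) = 0.318835.
Step k = 3:
  phi_33 = [rho(3) - phi_21 rho(2) - phi_22 rho(1)] / [1 - phi_21 rho(1) - phi_22 rho(2)]
    numerator   = 0.5559 - (0.318835)(0.7178) - (0.510239)(0.651) = -0.00512486
    denominator = 1 - (0.318835)(0.651) - (0.510239)(0.7178) = 0.42618935
  phi_33 = -0.00512486 / 0.42618935 = -0.012.
Therefore phi_{33} = -0.0120.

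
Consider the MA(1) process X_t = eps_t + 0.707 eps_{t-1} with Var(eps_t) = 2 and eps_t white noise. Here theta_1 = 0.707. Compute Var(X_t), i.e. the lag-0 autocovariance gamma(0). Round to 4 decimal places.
\gamma(0) = 2.9997

For an MA(q) process X_t = eps_t + sum_i theta_i eps_{t-i} with
Var(eps_t) = sigma^2, the variance is
  gamma(0) = sigma^2 * (1 + sum_i theta_i^2).
  sum_i theta_i^2 = (0.707)^2 = 0.499849.
  gamma(0) = 2 * (1 + 0.499849) = 2 * 1.499849 = 2.999698, which rounds to 2.9997.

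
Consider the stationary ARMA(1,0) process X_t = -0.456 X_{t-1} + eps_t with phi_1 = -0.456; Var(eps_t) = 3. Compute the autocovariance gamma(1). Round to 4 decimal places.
\gamma(1) = -1.7271

Multiply the model equation by X_{t-k} and take expectations. With theta_0 = psi_0 = 1 and psi_j the MA(infinity) weights, this gives
  gamma(k) - sum_i phi_i gamma(k-i) = c_k,
  c_k = sigma^2 * sum_{j=k..q} theta_j psi_{j-k}   (c_k = 0 for k > q),
using gamma(-m) = gamma(m).
Pure AR (q = 0): c_0 = sigma^2 = 3, c_k = 0 for k >= 1.
Equations for k = 0 and k = 1 (AR order 1):
  gamma(0) = phi_1 gamma(1) + c_0
  gamma(1) = phi_1 gamma(0) + c_1
Substituting the second into the first: gamma(0) (1 - phi_1^2) = c_0 + phi_1 c_1, so
  gamma(0) = c_0 / (1 - phi_1^2) = 3 / (1 - (-0.456)^2) = 3 / 0.792064 = 3.787573.
  gamma(1) = phi_1 gamma(0) = (-0.456)(3.787573) = -1.727133.
Therefore gamma(1) = -1.7271 (to 4 decimal places).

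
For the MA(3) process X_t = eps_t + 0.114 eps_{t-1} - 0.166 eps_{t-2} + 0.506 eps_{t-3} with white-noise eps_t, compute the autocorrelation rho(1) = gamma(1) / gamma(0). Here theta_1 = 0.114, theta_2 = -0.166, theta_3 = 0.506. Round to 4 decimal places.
\rho(1) = 0.0085

For an MA(q) process with theta_0 = 1, the autocovariance is
  gamma(k) = sigma^2 * sum_{i=0..q-k} theta_i * theta_{i+k},
and rho(k) = gamma(k) / gamma(0). Sigma^2 cancels.
  numerator   = (1)*(0.114) + (0.114)*(-0.166) + (-0.166)*(0.506) = 0.01108.
  denominator = (1)^2 + (0.114)^2 + (-0.166)^2 + (0.506)^2 = 1.296588.
  rho(1) = 0.01108 / 1.296588 = 0.0085.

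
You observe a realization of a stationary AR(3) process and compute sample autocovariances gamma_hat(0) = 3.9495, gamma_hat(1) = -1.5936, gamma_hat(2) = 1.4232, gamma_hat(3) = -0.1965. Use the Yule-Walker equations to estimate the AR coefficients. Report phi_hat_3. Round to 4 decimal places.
\hat\phi_{3} = 0.1980

The Yule-Walker equations for an AR(p) process read, in matrix form,
  Gamma_p phi = r_p,   with   (Gamma_p)_{ij} = gamma(|i - j|),
                       (r_p)_i = gamma(i),   i,j = 1..p.
Substitute the sample gammas (Toeplitz matrix and right-hand side of size 3):
  Gamma_p = [[3.9495, -1.5936, 1.4232], [-1.5936, 3.9495, -1.5936], [1.4232, -1.5936, 3.9495]]
  r_p     = [-1.5936, 1.4232, -0.1965]
Written out (R1..R3):
  (R1) 3.9495 phi_1 - 1.5936 phi_2 + 1.4232 phi_3 = -1.5936
  (R2) -1.5936 phi_1 + 3.9495 phi_2 - 1.5936 phi_3 = 1.4232
  (R3) 1.4232 phi_1 - 1.5936 phi_2 + 3.9495 phi_3 = -0.1965
Gaussian elimination:
  R2 <- R2 - (-1.5936/3.9495) R1 = R2 - (-0.403494) R1:  3.306492 phi_2 - 1.019347 phi_3 = 0.780192
  R3 <- R3 - (1.4232/3.9495) R1 = R3 - (0.360349) R1:  -1.019347 phi_2 + 3.436651 phi_3 = 0.377753
  R3 <- R3 - (-1.019347/3.306492) R2 = R3 - (-0.308287) R2:  3.1224 phi_3 = 0.618276
Back-substitution:
  phi_hat_3 = 0.618276 / 3.1224 = 0.198013
  phi_hat_2 = (0.780192 - (-1.019347)(0.198013)) / 3.306492 = 0.297002
  phi_hat_1 = (-1.5936 - (-1.5936)(0.297002) - (1.4232)(0.198013)) / 3.9495 = -0.355009
So phi_hat = [-0.3550, 0.2970, 0.1980].
Therefore phi_hat_3 = 0.1980.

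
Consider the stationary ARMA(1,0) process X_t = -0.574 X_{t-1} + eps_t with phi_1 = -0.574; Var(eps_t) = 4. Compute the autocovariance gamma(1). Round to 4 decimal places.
\gamma(1) = -3.4242

Multiply the model equation by X_{t-k} and take expectations. With theta_0 = psi_0 = 1 and psi_j the MA(infinity) weights, this gives
  gamma(k) - sum_i phi_i gamma(k-i) = c_k,
  c_k = sigma^2 * sum_{j=k..q} theta_j psi_{j-k}   (c_k = 0 for k > q),
using gamma(-m) = gamma(m).
Pure AR (q = 0): c_0 = sigma^2 = 4, c_k = 0 for k >= 1.
Equations for k = 0 and k = 1 (AR order 1):
  gamma(0) = phi_1 gamma(1) + c_0
  gamma(1) = phi_1 gamma(0) + c_1
Substituting the second into the first: gamma(0) (1 - phi_1^2) = c_0 + phi_1 c_1, so
  gamma(0) = c_0 / (1 - phi_1^2) = 4 / (1 - (-0.574)^2) = 4 / 0.670524 = 5.965484.
  gamma(1) = phi_1 gamma(0) = (-0.574)(5.965484) = -3.424188.
Therefore gamma(1) = -3.4242 (to 4 decimal places).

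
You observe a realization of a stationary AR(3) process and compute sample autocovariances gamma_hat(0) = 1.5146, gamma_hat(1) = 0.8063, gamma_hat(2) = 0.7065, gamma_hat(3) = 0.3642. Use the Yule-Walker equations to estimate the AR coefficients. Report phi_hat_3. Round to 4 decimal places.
\hat\phi_{3} = -0.1201

The Yule-Walker equations for an AR(p) process read, in matrix form,
  Gamma_p phi = r_p,   with   (Gamma_p)_{ij} = gamma(|i - j|),
                       (r_p)_i = gamma(i),   i,j = 1..p.
Substitute the sample gammas (Toeplitz matrix and right-hand side of size 3):
  Gamma_p = [[1.5146, 0.8063, 0.7065], [0.8063, 1.5146, 0.8063], [0.7065, 0.8063, 1.5146]]
  r_p     = [0.8063, 0.7065, 0.3642]
Written out (R1..R3):
  (R1) 1.5146 phi_1 + 0.8063 phi_2 + 0.7065 phi_3 = 0.8063
  (R2) 0.8063 phi_1 + 1.5146 phi_2 + 0.8063 phi_3 = 0.7065
  (R3) 0.7065 phi_1 + 0.8063 phi_2 + 1.5146 phi_3 = 0.3642
Gaussian elimination:
  R2 <- R2 - (0.8063/1.5146) R1 = R2 - (0.532352) R1:  1.085365 phi_2 + 0.430193 phi_3 = 0.277265
  R3 <- R3 - (0.7065/1.5146) R1 = R3 - (0.46646) R1:  0.430193 phi_2 + 1.185046 phi_3 = -0.011907
  R3 <- R3 - (0.430193/1.085365) R2 = R3 - (0.396358) R2:  1.014535 phi_3 = -0.121803
Back-substitution:
  phi_hat_3 = -0.121803 / 1.014535 = -0.120058
  phi_hat_2 = (0.277265 - (0.430193)(-0.120058)) / 1.085365 = 0.303044
  phi_hat_1 = (0.8063 - (0.8063)(0.303044) - (0.7065)(-0.120058)) / 1.5146 = 0.427028
So phi_hat = [0.4270, 0.3030, -0.1201].
Therefore phi_hat_3 = -0.1201.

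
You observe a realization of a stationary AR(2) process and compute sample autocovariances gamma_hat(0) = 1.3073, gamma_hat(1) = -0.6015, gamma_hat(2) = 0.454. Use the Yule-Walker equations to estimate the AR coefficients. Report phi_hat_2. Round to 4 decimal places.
\hat\phi_{2} = 0.1720

The Yule-Walker equations for an AR(p) process read, in matrix form,
  Gamma_p phi = r_p,   with   (Gamma_p)_{ij} = gamma(|i - j|),
                       (r_p)_i = gamma(i),   i,j = 1..p.
Substitute the sample gammas (Toeplitz matrix and right-hand side of size 2):
  Gamma_p = [[1.3073, -0.6015], [-0.6015, 1.3073]]
  r_p     = [-0.6015, 0.454]
Written out:
  1.3073 phi_1 - 0.6015 phi_2 = -0.6015
  -0.6015 phi_1 + 1.3073 phi_2 = 0.454
Solve by Cramer's rule:
  det = gamma(0)^2 - gamma(1)^2 = (1.3073)^2 - (-0.6015)^2 = 1.70903329 - 0.36180225 = 1.34723104
  phi_hat_1 = [gamma(1) gamma(0) - gamma(1) gamma(2)] / det = [(-0.6015)(1.3073) - (-0.6015)(0.454)] / 1.34723104 = -0.51325995 / 1.34723104 = -0.381
  phi_hat_2 = [gamma(0) gamma(2) - gamma(1)^2] / det = [(1.3073)(0.454) - (-0.6015)^2] / 1.34723104 = 0.23171195 / 1.34723104 = 0.172
So phi_hat = [-0.3810, 0.1720].
Therefore phi_hat_2 = 0.1720.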